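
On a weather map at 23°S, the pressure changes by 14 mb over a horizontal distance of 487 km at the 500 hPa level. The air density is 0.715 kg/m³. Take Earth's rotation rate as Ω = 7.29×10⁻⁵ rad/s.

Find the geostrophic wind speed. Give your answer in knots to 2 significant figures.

Coriolis parameter at 23°S:
f = 2Ω sin φ = 2 × 7.29×10⁻⁵ × sin 23° = 5.70×10⁻⁵ s⁻¹
Pressure gradient: |∂P/∂n| = 1400 Pa / 487000 m = 2.87×10⁻³ Pa/m
Geostrophic balance (pressure-gradient force = Coriolis force):
V_g = (1/(fρ)) |∂P/∂n| = 2.87×10⁻³ / (5.70×10⁻⁵ × 0.715) = 70.6 m/s
Converting: 70.6 m/s × 1.944 = 140 knots

140 knots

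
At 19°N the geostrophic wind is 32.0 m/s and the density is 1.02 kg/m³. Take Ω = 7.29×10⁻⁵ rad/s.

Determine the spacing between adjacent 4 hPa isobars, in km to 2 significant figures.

260 km

Coriolis parameter at 19°N:
f = 2Ω sin φ = 2 × 7.29×10⁻⁵ × sin 19° = 4.75×10⁻⁵ s⁻¹
Geostrophic balance rearranged: |∂P/∂n| = f ρ V_g
|∂P/∂n| = 4.75×10⁻⁵ × 1.02 × 32.0 = 1.55×10⁻³ Pa/m
Isobar spacing: Δn = ΔP/|∂P/∂n| = 400 Pa / 1.55×10⁻³ Pa/m = 258173 m ≈ 260 km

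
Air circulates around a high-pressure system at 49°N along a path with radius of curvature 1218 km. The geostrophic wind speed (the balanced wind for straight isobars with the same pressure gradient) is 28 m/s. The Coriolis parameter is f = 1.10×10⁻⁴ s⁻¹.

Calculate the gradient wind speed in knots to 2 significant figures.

Around a high, pressure-gradient force acts outward with centrifugal, so Coriolis balances both:
fV = (1/ρ)|∂P/∂n| + V²/R  →  V² − fR·V + fR·V_g = 0
With fR = 1.10×10⁻⁴ × 1218×10³ m = 134 m/s:
V = [fR − √((fR)² − 4 fR V_g)]/2 = [134 − √(134² − 4×134×28)]/2 = 39.9 m/s
Supergeostrophic (V > V_g = 28 m/s), as expected around a high.
Converting: 39.9 m/s × 1.944 = 77 knots

77 knots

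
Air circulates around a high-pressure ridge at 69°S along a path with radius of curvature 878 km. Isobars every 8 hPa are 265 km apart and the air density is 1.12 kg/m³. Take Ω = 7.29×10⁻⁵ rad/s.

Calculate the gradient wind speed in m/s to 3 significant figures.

Coriolis parameter at 69°S:
f = 2Ω sin φ = 2 × 7.29×10⁻⁵ × sin 69° = 1.36×10⁻⁴ s⁻¹
Pressure gradient: |∂P/∂n| = 800 Pa / 265000 m = 3.02×10⁻³ Pa/m
Geostrophic speed: V_g = |∂P/∂n|/(fρ) = 3.02×10⁻³/(1.36×10⁻⁴ × 1.12) = 19.8 m/s
Around a high, pressure-gradient force acts outward with centrifugal, so Coriolis balances both:
fV = (1/ρ)|∂P/∂n| + V²/R  →  V² − fR·V + fR·V_g = 0
With fR = 1.36×10⁻⁴ × 878×10³ m = 120 m/s:
V = [fR − √((fR)² − 4 fR V_g)]/2 = [120 − √(120² − 4×120×19.8)]/2 = 25.1 m/s
Supergeostrophic (V > V_g = 19.8 m/s), as expected around a high.

25.1 m/s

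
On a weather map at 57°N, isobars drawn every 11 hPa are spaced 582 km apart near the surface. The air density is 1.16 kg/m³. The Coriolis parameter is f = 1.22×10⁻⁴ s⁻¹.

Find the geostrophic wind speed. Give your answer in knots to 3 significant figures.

Pressure gradient: |∂P/∂n| = 1100 Pa / 582000 m = 1.89×10⁻³ Pa/m
Geostrophic balance (pressure-gradient force = Coriolis force):
V_g = (1/(fρ)) |∂P/∂n| = 1.89×10⁻³ / (1.22×10⁻⁴ × 1.16) = 13.4 m/s
Converting: 13.4 m/s × 1.944 = 26.0 knots

26.0 knots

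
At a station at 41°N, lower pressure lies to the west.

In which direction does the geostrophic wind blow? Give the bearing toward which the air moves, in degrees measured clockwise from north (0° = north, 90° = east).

The pressure-gradient force points toward the west (bearing 270°).
Geostrophic balance: in the Northern Hemisphere the Coriolis force deflects motion to the right, so the geostrophic wind blows 90° to the right of the pressure-gradient force (low pressure on the left).
Rotating 270° by 90° clockwise gives 000° — the wind blows toward the north.

000°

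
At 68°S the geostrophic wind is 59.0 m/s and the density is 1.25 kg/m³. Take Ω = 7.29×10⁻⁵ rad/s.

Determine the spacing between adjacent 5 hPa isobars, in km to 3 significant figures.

50.2 km

Coriolis parameter at 68°S:
f = 2Ω sin φ = 2 × 7.29×10⁻⁵ × sin 68° = 1.35×10⁻⁴ s⁻¹
Geostrophic balance rearranged: |∂P/∂n| = f ρ V_g
|∂P/∂n| = 1.35×10⁻⁴ × 1.25 × 59.0 = 9.97×10⁻³ Pa/m
Isobar spacing: Δn = ΔP/|∂P/∂n| = 500 Pa / 9.97×10⁻³ Pa/m = 50152 m ≈ 50.2 km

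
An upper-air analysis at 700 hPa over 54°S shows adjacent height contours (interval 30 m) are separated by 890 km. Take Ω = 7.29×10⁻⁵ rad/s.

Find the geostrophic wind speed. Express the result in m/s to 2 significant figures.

2.8 m/s

Coriolis parameter at 54°S:
f = 2Ω sin φ = 2 × 7.29×10⁻⁵ × sin 54° = 1.18×10⁻⁴ s⁻¹
Height gradient: |∂Z/∂n| = 30 m / 890000 m = 3.37×10⁻⁵
On a pressure surface, geostrophic balance gives V_g = (g/f)|∂Z/∂n|:
V_g = 9.81 × 3.37×10⁻⁵ / 1.18×10⁻⁴ = 2.80 m/s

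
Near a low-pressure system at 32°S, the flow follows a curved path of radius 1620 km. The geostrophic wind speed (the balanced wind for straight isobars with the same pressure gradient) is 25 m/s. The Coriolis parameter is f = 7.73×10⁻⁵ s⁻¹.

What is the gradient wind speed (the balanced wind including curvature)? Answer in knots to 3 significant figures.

Around a low, centrifugal force acts outward with Coriolis, so pressure-gradient force balances both:
(1/ρ)|∂P/∂n| = fV + V²/R  →  V² + fR·V − fR·V_g = 0
With fR = 7.73×10⁻⁵ × 1620×10³ m = 125 m/s:
V = [−fR + √((fR)² + 4 fR V_g)]/2 = [−125 + √(125² + 4×125×25)]/2 = 21.4 m/s
Subgeostrophic (V < V_g = 25 m/s), as expected around a low.
Converting: 21.4 m/s × 1.944 = 41.5 knots

41.5 knots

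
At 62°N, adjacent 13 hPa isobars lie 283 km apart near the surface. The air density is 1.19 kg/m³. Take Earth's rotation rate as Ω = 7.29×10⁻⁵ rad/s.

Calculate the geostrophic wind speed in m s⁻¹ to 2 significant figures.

30 m s⁻¹

Coriolis parameter at 62°N:
f = 2Ω sin φ = 2 × 7.29×10⁻⁵ × sin 62° = 1.29×10⁻⁴ s⁻¹
Pressure gradient: |∂P/∂n| = 1300 Pa / 283000 m = 4.59×10⁻³ Pa/m
Geostrophic balance (pressure-gradient force = Coriolis force):
V_g = (1/(fρ)) |∂P/∂n| = 4.59×10⁻³ / (1.29×10⁻⁴ × 1.19) = 30.0 m/s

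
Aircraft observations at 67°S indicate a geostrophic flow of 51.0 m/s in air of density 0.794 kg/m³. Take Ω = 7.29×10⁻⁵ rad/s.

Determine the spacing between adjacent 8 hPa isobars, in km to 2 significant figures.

150 km

Coriolis parameter at 67°S:
f = 2Ω sin φ = 2 × 7.29×10⁻⁵ × sin 67° = 1.34×10⁻⁴ s⁻¹
Geostrophic balance rearranged: |∂P/∂n| = f ρ V_g
|∂P/∂n| = 1.34×10⁻⁴ × 0.794 × 51.0 = 5.43×10⁻³ Pa/m
Isobar spacing: Δn = ΔP/|∂P/∂n| = 800 Pa / 5.43×10⁻³ Pa/m = 147203 m ≈ 150 km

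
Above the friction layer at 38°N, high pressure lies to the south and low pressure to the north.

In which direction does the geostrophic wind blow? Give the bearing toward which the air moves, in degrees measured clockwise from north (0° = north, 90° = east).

The pressure-gradient force points toward the north (bearing 000°).
Geostrophic balance: in the Northern Hemisphere the Coriolis force deflects motion to the right, so the geostrophic wind blows 90° to the right of the pressure-gradient force (low pressure on the left).
Rotating 000° by 90° clockwise gives 090° — the wind blows toward the east.

090°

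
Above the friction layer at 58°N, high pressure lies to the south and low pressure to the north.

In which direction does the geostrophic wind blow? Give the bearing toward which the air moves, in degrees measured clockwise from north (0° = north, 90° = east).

The pressure-gradient force points toward the north (bearing 000°).
Geostrophic balance: in the Northern Hemisphere the Coriolis force deflects motion to the right, so the geostrophic wind blows 90° to the right of the pressure-gradient force (low pressure on the left).
Rotating 000° by 90° clockwise gives 090° — the wind blows toward the east.

090°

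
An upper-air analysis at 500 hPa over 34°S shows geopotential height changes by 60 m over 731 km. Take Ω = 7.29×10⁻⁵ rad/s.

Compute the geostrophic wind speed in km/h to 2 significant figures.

Coriolis parameter at 34°S:
f = 2Ω sin φ = 2 × 7.29×10⁻⁵ × sin 34° = 8.15×10⁻⁵ s⁻¹
Height gradient: |∂Z/∂n| = 60 m / 731000 m = 8.21×10⁻⁵
On a pressure surface, geostrophic balance gives V_g = (g/f)|∂Z/∂n|:
V_g = 9.81 × 8.21×10⁻⁵ / 8.15×10⁻⁵ = 9.88 m/s
Converting: 9.88 m/s × 3.6 = 36 km/h

36 km/h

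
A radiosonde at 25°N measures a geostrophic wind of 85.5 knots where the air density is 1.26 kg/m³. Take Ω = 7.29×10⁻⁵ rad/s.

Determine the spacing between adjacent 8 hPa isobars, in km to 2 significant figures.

Coriolis parameter at 25°N:
f = 2Ω sin φ = 2 × 7.29×10⁻⁵ × sin 25° = 6.16×10⁻⁵ s⁻¹
Wind speed in SI: 85.5 knots = 44.0 m/s
Geostrophic balance rearranged: |∂P/∂n| = f ρ V_g
|∂P/∂n| = 6.16×10⁻⁵ × 1.26 × 44.0 = 3.41×10⁻³ Pa/m
Isobar spacing: Δn = ΔP/|∂P/∂n| = 800 Pa / 3.41×10⁻³ Pa/m = 234266 m ≈ 230 km

230 km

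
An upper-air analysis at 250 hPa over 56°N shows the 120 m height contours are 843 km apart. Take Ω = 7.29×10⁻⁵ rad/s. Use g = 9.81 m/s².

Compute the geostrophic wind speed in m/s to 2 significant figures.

12 m/s

Coriolis parameter at 56°N:
f = 2Ω sin φ = 2 × 7.29×10⁻⁵ × sin 56° = 1.21×10⁻⁴ s⁻¹
Height gradient: |∂Z/∂n| = 120 m / 843000 m = 1.42×10⁻⁴
On a pressure surface, geostrophic balance gives V_g = (g/f)|∂Z/∂n|:
V_g = 9.81 × 1.42×10⁻⁴ / 1.21×10⁻⁴ = 11.6 m/s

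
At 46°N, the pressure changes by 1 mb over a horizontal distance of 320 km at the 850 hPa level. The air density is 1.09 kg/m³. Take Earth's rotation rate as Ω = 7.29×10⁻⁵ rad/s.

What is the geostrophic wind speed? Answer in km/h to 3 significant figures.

Coriolis parameter at 46°N:
f = 2Ω sin φ = 2 × 7.29×10⁻⁵ × sin 46° = 1.05×10⁻⁴ s⁻¹
Pressure gradient: |∂P/∂n| = 100 Pa / 320000 m = 3.12×10⁻⁴ Pa/m
Geostrophic balance (pressure-gradient force = Coriolis force):
V_g = (1/(fρ)) |∂P/∂n| = 3.12×10⁻⁴ / (1.05×10⁻⁴ × 1.09) = 2.73 m/s
Converting: 2.73 m/s × 3.6 = 9.84 km/h

9.84 km/h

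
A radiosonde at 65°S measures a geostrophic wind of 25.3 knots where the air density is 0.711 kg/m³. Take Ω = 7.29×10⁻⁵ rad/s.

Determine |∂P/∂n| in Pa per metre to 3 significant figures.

1.22×10⁻³ Pa/m

Coriolis parameter at 65°S:
f = 2Ω sin φ = 2 × 7.29×10⁻⁵ × sin 65° = 1.32×10⁻⁴ s⁻¹
Wind speed in SI: 25.3 knots = 13.0 m/s
Geostrophic balance rearranged: |∂P/∂n| = f ρ V_g
|∂P/∂n| = 1.32×10⁻⁴ × 0.711 × 13.0 = 1.22×10⁻³ Pa/m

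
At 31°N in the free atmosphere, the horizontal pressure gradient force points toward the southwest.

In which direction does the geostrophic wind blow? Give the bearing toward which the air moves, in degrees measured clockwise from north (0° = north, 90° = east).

315°

The pressure-gradient force points toward the southwest (bearing 225°).
Geostrophic balance: in the Northern Hemisphere the Coriolis force deflects motion to the right, so the geostrophic wind blows 90° to the right of the pressure-gradient force (low pressure on the left).
Rotating 225° by 90° clockwise gives 315° — the wind blows toward the northwest.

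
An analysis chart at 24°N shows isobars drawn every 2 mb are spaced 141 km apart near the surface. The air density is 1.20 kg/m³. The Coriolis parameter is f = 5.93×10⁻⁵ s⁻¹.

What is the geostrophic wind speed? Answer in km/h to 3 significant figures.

71.8 km/h

Pressure gradient: |∂P/∂n| = 200 Pa / 141000 m = 1.42×10⁻³ Pa/m
Geostrophic balance (pressure-gradient force = Coriolis force):
V_g = (1/(fρ)) |∂P/∂n| = 1.42×10⁻³ / (5.93×10⁻⁵ × 1.20) = 19.9 m/s
Converting: 19.9 m/s × 3.6 = 71.8 km/h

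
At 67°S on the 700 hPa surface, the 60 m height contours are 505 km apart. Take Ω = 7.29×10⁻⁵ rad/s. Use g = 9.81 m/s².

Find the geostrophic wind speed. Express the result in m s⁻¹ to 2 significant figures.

Coriolis parameter at 67°S:
f = 2Ω sin φ = 2 × 7.29×10⁻⁵ × sin 67° = 1.34×10⁻⁴ s⁻¹
Height gradient: |∂Z/∂n| = 60 m / 505000 m = 1.19×10⁻⁴
On a pressure surface, geostrophic balance gives V_g = (g/f)|∂Z/∂n|:
V_g = 9.81 × 1.19×10⁻⁴ / 1.34×10⁻⁴ = 8.68 m/s

8.7 m s⁻¹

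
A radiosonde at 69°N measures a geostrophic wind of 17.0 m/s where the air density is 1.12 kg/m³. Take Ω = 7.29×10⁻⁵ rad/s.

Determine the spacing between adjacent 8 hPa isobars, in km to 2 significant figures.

310 km

Coriolis parameter at 69°N:
f = 2Ω sin φ = 2 × 7.29×10⁻⁵ × sin 69° = 1.36×10⁻⁴ s⁻¹
Geostrophic balance rearranged: |∂P/∂n| = f ρ V_g
|∂P/∂n| = 1.36×10⁻⁴ × 1.12 × 17.0 = 2.59×10⁻³ Pa/m
Isobar spacing: Δn = ΔP/|∂P/∂n| = 800 Pa / 2.59×10⁻³ Pa/m = 308684 m ≈ 310 km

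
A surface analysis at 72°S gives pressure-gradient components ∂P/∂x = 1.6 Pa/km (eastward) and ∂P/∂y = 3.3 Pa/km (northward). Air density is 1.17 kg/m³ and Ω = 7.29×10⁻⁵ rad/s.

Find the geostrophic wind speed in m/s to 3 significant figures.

Coriolis parameter at 72°S:
f = 2Ω sin φ = 2 × 7.29×10⁻⁵ × sin 72° = 1.39×10⁻⁴ s⁻¹
In the Southern Hemisphere f is negative: f = −1.39×10⁻⁴ s⁻¹.
Component geostrophic relations (x east, y north):
u_g = −(1/(fρ)) ∂P/∂y,  v_g = (1/(fρ)) ∂P/∂x
u_g = −(3.3×10⁻³)/(−1.39×10⁻⁴ × 1.17) = 20.3 m/s;  v_g = (1.6×10⁻³)/(−1.39×10⁻⁴ × 1.17) = −9.86 m/s
|V_g| = √(u_g² + v_g²) = 22.6 m/s

22.6 m/s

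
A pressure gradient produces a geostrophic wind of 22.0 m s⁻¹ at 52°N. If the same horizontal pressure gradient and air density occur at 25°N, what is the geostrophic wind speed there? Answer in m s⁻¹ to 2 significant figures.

41 m s⁻¹

With the same pressure gradient and density, V_g ∝ 1/f ∝ 1/sin φ.
V₂ = V₁ · sin φ₁ / sin φ₂ = 22.0 × sin 52° / sin 25°
V₂ = 22.0 × 0.7880/0.4226 = 41 m s⁻¹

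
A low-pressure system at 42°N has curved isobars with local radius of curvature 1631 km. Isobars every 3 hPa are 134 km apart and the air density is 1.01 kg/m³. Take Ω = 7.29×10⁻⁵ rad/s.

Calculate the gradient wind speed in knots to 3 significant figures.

39.2 knots

Coriolis parameter at 42°N:
f = 2Ω sin φ = 2 × 7.29×10⁻⁵ × sin 42° = 9.76×10⁻⁵ s⁻¹
Pressure gradient: |∂P/∂n| = 300 Pa / 134000 m = 2.24×10⁻³ Pa/m
Geostrophic speed: V_g = |∂P/∂n|/(fρ) = 2.24×10⁻³/(9.76×10⁻⁵ × 1.01) = 22.7 m/s
Around a low, centrifugal force acts outward with Coriolis, so pressure-gradient force balances both:
(1/ρ)|∂P/∂n| = fV + V²/R  →  V² + fR·V − fR·V_g = 0
With fR = 9.76×10⁻⁵ × 1631×10³ m = 159 m/s:
V = [−fR + √((fR)² + 4 fR V_g)]/2 = [−159 + √(159² + 4×159×22.7)]/2 = 20.2 m/s
Subgeostrophic (V < V_g = 22.7 m/s), as expected around a low.
Converting: 20.2 m/s × 1.944 = 39.2 knots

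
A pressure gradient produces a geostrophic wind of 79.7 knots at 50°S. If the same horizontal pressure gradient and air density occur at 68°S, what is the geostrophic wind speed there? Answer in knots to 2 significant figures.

66 knots

With the same pressure gradient and density, V_g ∝ 1/f ∝ 1/sin φ.
V₂ = V₁ · sin φ₁ / sin φ₂ = 79.7 × sin 50° / sin 68°
V₂ = 79.7 × 0.7660/0.9272 = 66 knots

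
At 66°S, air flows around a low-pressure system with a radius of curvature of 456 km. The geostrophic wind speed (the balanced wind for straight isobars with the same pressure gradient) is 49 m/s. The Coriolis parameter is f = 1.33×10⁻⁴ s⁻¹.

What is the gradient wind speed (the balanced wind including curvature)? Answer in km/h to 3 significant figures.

115 km/h

Around a low, centrifugal force acts outward with Coriolis, so pressure-gradient force balances both:
(1/ρ)|∂P/∂n| = fV + V²/R  →  V² + fR·V − fR·V_g = 0
With fR = 1.33×10⁻⁴ × 456×10³ m = 60.6 m/s:
V = [−fR + √((fR)² + 4 fR V_g)]/2 = [−60.6 + √(60.6² + 4×60.6×49)]/2 = 32.1 m/s
Subgeostrophic (V < V_g = 49 m/s), as expected around a low.
Converting: 32.1 m/s × 3.6 = 115 km/h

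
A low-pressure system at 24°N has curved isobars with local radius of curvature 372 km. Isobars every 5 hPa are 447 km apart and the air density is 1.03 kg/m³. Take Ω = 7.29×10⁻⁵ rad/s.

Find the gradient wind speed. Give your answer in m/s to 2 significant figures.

12 m/s

Coriolis parameter at 24°N:
f = 2Ω sin φ = 2 × 7.29×10⁻⁵ × sin 24° = 5.93×10⁻⁵ s⁻¹
Pressure gradient: |∂P/∂n| = 500 Pa / 447000 m = 1.12×10⁻³ Pa/m
Geostrophic speed: V_g = |∂P/∂n|/(fρ) = 1.12×10⁻³/(5.93×10⁻⁵ × 1.03) = 18.3 m/s
Around a low, centrifugal force acts outward with Coriolis, so pressure-gradient force balances both:
(1/ρ)|∂P/∂n| = fV + V²/R  →  V² + fR·V − fR·V_g = 0
With fR = 5.93×10⁻⁵ × 372×10³ m = 22.1 m/s:
V = [−fR + √((fR)² + 4 fR V_g)]/2 = [−22.1 + √(22.1² + 4×22.1×18.3)]/2 = 11.9 m/s
Subgeostrophic (V < V_g = 18.3 m/s), as expected around a low.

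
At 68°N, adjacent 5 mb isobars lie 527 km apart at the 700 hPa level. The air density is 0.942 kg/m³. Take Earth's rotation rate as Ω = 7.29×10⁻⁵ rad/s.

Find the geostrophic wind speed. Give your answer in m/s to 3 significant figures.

Coriolis parameter at 68°N:
f = 2Ω sin φ = 2 × 7.29×10⁻⁵ × sin 68° = 1.35×10⁻⁴ s⁻¹
Pressure gradient: |∂P/∂n| = 500 Pa / 527000 m = 9.49×10⁻⁴ Pa/m
Geostrophic balance (pressure-gradient force = Coriolis force):
V_g = (1/(fρ)) |∂P/∂n| = 9.49×10⁻⁴ / (1.35×10⁻⁴ × 0.942) = 7.45 m/s

7.45 m/s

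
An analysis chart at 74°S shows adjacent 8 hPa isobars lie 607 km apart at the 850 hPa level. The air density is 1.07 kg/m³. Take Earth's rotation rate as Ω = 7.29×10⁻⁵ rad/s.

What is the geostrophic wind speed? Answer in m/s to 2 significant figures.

8.8 m/s

Coriolis parameter at 74°S:
f = 2Ω sin φ = 2 × 7.29×10⁻⁵ × sin 74° = 1.40×10⁻⁴ s⁻¹
Pressure gradient: |∂P/∂n| = 800 Pa / 607000 m = 1.32×10⁻³ Pa/m
Geostrophic balance (pressure-gradient force = Coriolis force):
V_g = (1/(fρ)) |∂P/∂n| = 1.32×10⁻³ / (1.40×10⁻⁴ × 1.07) = 8.79 m/s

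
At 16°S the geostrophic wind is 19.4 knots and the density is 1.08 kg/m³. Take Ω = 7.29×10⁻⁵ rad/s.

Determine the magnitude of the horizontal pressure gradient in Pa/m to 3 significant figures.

Coriolis parameter at 16°S:
f = 2Ω sin φ = 2 × 7.29×10⁻⁵ × sin 16° = 4.02×10⁻⁵ s⁻¹
Wind speed in SI: 19.4 knots = 9.98 m/s
Geostrophic balance rearranged: |∂P/∂n| = f ρ V_g
|∂P/∂n| = 4.02×10⁻⁵ × 1.08 × 9.98 = 4.33×10⁻⁴ Pa/m

4.33×10⁻⁴ Pa/m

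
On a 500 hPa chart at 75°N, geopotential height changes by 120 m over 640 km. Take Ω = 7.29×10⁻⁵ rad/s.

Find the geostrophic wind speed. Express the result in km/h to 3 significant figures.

47.0 km/h

Coriolis parameter at 75°N:
f = 2Ω sin φ = 2 × 7.29×10⁻⁵ × sin 75° = 1.41×10⁻⁴ s⁻¹
Height gradient: |∂Z/∂n| = 120 m / 640000 m = 1.88×10⁻⁴
On a pressure surface, geostrophic balance gives V_g = (g/f)|∂Z/∂n|:
V_g = 9.81 × 1.88×10⁻⁴ / 1.41×10⁻⁴ = 13.1 m/s
Converting: 13.1 m/s × 3.6 = 47.0 km/h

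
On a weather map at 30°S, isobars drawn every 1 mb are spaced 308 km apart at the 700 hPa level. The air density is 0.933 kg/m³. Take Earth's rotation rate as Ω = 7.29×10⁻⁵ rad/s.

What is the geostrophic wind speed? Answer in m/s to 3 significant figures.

Coriolis parameter at 30°S:
f = 2Ω sin φ = 2 × 7.29×10⁻⁵ × sin 30° = 7.29×10⁻⁵ s⁻¹
Pressure gradient: |∂P/∂n| = 100 Pa / 308000 m = 3.25×10⁻⁴ Pa/m
Geostrophic balance (pressure-gradient force = Coriolis force):
V_g = (1/(fρ)) |∂P/∂n| = 3.25×10⁻⁴ / (7.29×10⁻⁵ × 0.933) = 4.77 m/s

4.77 m/s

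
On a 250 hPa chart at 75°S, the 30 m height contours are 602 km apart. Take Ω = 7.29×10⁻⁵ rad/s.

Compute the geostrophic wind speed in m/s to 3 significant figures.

Coriolis parameter at 75°S:
f = 2Ω sin φ = 2 × 7.29×10⁻⁵ × sin 75° = 1.41×10⁻⁴ s⁻¹
Height gradient: |∂Z/∂n| = 30 m / 602000 m = 4.98×10⁻⁵
On a pressure surface, geostrophic balance gives V_g = (g/f)|∂Z/∂n|:
V_g = 9.81 × 4.98×10⁻⁵ / 1.41×10⁻⁴ = 3.47 m/s

3.47 m/s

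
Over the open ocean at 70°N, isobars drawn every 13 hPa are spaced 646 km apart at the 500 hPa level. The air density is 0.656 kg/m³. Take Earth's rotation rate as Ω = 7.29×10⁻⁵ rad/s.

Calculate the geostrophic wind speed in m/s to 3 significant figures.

22.4 m/s

Coriolis parameter at 70°N:
f = 2Ω sin φ = 2 × 7.29×10⁻⁵ × sin 70° = 1.37×10⁻⁴ s⁻¹
Pressure gradient: |∂P/∂n| = 1300 Pa / 646000 m = 2.01×10⁻³ Pa/m
Geostrophic balance (pressure-gradient force = Coriolis force):
V_g = (1/(fρ)) |∂P/∂n| = 2.01×10⁻³ / (1.37×10⁻⁴ × 0.656) = 22.4 m/s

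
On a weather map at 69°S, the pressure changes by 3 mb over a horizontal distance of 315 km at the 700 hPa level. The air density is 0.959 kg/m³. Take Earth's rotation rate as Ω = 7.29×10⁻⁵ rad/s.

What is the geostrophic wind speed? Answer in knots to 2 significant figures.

14 knots

Coriolis parameter at 69°S:
f = 2Ω sin φ = 2 × 7.29×10⁻⁵ × sin 69° = 1.36×10⁻⁴ s⁻¹
Pressure gradient: |∂P/∂n| = 300 Pa / 315000 m = 9.52×10⁻⁴ Pa/m
Geostrophic balance (pressure-gradient force = Coriolis force):
V_g = (1/(fρ)) |∂P/∂n| = 9.52×10⁻⁴ / (1.36×10⁻⁴ × 0.959) = 7.30 m/s
Converting: 7.30 m/s × 1.944 = 14 knots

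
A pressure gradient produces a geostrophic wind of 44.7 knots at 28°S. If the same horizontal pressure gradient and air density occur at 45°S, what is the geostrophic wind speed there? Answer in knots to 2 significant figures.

With the same pressure gradient and density, V_g ∝ 1/f ∝ 1/sin φ.
V₂ = V₁ · sin φ₁ / sin φ₂ = 44.7 × sin 28° / sin 45°
V₂ = 44.7 × 0.4695/0.7071 = 30 knots

30 knots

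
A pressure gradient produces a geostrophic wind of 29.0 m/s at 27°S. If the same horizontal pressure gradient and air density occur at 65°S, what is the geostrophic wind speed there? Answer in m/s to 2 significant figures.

With the same pressure gradient and density, V_g ∝ 1/f ∝ 1/sin φ.
V₂ = V₁ · sin φ₁ / sin φ₂ = 29.0 × sin 27° / sin 65°
V₂ = 29.0 × 0.4540/0.9063 = 15 m/s

15 m/s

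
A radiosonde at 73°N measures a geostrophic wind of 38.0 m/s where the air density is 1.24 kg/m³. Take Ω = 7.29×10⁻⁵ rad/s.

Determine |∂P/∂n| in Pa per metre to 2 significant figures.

6.6×10⁻³ Pa/m

Coriolis parameter at 73°N:
f = 2Ω sin φ = 2 × 7.29×10⁻⁵ × sin 73° = 1.39×10⁻⁴ s⁻¹
Geostrophic balance rearranged: |∂P/∂n| = f ρ V_g
|∂P/∂n| = 1.39×10⁻⁴ × 1.24 × 38.0 = 6.57×10⁻³ Pa/m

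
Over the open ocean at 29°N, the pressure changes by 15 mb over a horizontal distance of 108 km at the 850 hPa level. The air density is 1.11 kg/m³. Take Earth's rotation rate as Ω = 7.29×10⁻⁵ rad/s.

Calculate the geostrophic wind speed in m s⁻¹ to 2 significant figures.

Coriolis parameter at 29°N:
f = 2Ω sin φ = 2 × 7.29×10⁻⁵ × sin 29° = 7.07×10⁻⁵ s⁻¹
Pressure gradient: |∂P/∂n| = 1500 Pa / 108000 m = 1.39×10⁻² Pa/m
Geostrophic balance (pressure-gradient force = Coriolis force):
V_g = (1/(fρ)) |∂P/∂n| = 1.39×10⁻² / (7.07×10⁻⁵ × 1.11) = 177 m/s

180 m s⁻¹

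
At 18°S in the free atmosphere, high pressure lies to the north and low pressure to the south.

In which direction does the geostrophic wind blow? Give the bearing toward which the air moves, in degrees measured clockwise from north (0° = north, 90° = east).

The pressure-gradient force points toward the south (bearing 180°).
Geostrophic balance: in the Southern Hemisphere the Coriolis force deflects motion to the left, so the geostrophic wind blows 90° to the left of the pressure-gradient force (low pressure on the right).
Rotating 180° by 90° counterclockwise gives 090° — the wind blows toward the east.

090°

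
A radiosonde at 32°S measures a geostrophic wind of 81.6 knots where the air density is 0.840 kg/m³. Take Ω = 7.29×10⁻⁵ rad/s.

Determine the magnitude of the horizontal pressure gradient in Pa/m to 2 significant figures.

2.7×10⁻³ Pa/m

Coriolis parameter at 32°S:
f = 2Ω sin φ = 2 × 7.29×10⁻⁵ × sin 32° = 7.73×10⁻⁵ s⁻¹
Wind speed in SI: 81.6 knots = 42.0 m/s
Geostrophic balance rearranged: |∂P/∂n| = f ρ V_g
|∂P/∂n| = 7.73×10⁻⁵ × 0.840 × 42.0 = 2.72×10⁻³ Pa/m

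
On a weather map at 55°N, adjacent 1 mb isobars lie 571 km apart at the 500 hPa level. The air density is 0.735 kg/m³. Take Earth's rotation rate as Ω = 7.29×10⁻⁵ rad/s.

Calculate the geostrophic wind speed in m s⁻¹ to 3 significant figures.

Coriolis parameter at 55°N:
f = 2Ω sin φ = 2 × 7.29×10⁻⁵ × sin 55° = 1.19×10⁻⁴ s⁻¹
Pressure gradient: |∂P/∂n| = 100 Pa / 571000 m = 1.75×10⁻⁴ Pa/m
Geostrophic balance (pressure-gradient force = Coriolis force):
V_g = (1/(fρ)) |∂P/∂n| = 1.75×10⁻⁴ / (1.19×10⁻⁴ × 0.735) = 2.00 m/s

2.00 m s⁻¹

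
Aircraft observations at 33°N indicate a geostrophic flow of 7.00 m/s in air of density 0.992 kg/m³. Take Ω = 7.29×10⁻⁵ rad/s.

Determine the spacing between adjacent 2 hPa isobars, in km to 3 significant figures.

Coriolis parameter at 33°N:
f = 2Ω sin φ = 2 × 7.29×10⁻⁵ × sin 33° = 7.94×10⁻⁵ s⁻¹
Geostrophic balance rearranged: |∂P/∂n| = f ρ V_g
|∂P/∂n| = 7.94×10⁻⁵ × 0.992 × 7.00 = 5.51×10⁻⁴ Pa/m
Isobar spacing: Δn = ΔP/|∂P/∂n| = 200 Pa / 5.51×10⁻⁴ Pa/m = 362705 m ≈ 363 km

363 km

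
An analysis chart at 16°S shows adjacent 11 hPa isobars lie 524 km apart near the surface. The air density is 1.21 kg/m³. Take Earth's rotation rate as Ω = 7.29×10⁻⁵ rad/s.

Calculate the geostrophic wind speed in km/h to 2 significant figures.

160 km/h

Coriolis parameter at 16°S:
f = 2Ω sin φ = 2 × 7.29×10⁻⁵ × sin 16° = 4.02×10⁻⁵ s⁻¹
Pressure gradient: |∂P/∂n| = 1100 Pa / 524000 m = 2.10×10⁻³ Pa/m
Geostrophic balance (pressure-gradient force = Coriolis force):
V_g = (1/(fρ)) |∂P/∂n| = 2.10×10⁻³ / (4.02×10⁻⁵ × 1.21) = 43.2 m/s
Converting: 43.2 m/s × 3.6 = 160 km/h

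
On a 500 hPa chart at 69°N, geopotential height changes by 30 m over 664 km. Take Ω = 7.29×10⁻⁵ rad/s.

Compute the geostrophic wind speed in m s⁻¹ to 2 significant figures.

3.3 m s⁻¹

Coriolis parameter at 69°N:
f = 2Ω sin φ = 2 × 7.29×10⁻⁵ × sin 69° = 1.36×10⁻⁴ s⁻¹
Height gradient: |∂Z/∂n| = 30 m / 664000 m = 4.52×10⁻⁵
On a pressure surface, geostrophic balance gives V_g = (g/f)|∂Z/∂n|:
V_g = 9.81 × 4.52×10⁻⁵ / 1.36×10⁻⁴ = 3.26 m/s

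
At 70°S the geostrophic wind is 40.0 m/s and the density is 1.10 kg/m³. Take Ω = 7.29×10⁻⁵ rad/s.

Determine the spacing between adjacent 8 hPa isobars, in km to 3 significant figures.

Coriolis parameter at 70°S:
f = 2Ω sin φ = 2 × 7.29×10⁻⁵ × sin 70° = 1.37×10⁻⁴ s⁻¹
Geostrophic balance rearranged: |∂P/∂n| = f ρ V_g
|∂P/∂n| = 1.37×10⁻⁴ × 1.10 × 40.0 = 6.03×10⁻³ Pa/m
Isobar spacing: Δn = ΔP/|∂P/∂n| = 800 Pa / 6.03×10⁻³ Pa/m = 132707 m ≈ 133 km

133 km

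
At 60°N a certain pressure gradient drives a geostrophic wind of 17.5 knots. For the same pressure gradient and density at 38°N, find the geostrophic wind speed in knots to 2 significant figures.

With the same pressure gradient and density, V_g ∝ 1/f ∝ 1/sin φ.
V₂ = V₁ · sin φ₁ / sin φ₂ = 17.5 × sin 60° / sin 38°
V₂ = 17.5 × 0.8660/0.6157 = 25 knots

25 knots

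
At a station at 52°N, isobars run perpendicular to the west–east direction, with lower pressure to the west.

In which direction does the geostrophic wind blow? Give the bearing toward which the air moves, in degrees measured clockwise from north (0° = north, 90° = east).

000°

The pressure-gradient force points toward the west (bearing 270°).
Geostrophic balance: in the Northern Hemisphere the Coriolis force deflects motion to the right, so the geostrophic wind blows 90° to the right of the pressure-gradient force (low pressure on the left).
Rotating 270° by 90° clockwise gives 000° — the wind blows toward the north.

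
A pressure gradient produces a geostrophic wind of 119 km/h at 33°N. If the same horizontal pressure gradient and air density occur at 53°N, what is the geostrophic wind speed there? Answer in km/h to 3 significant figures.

With the same pressure gradient and density, V_g ∝ 1/f ∝ 1/sin φ.
V₂ = V₁ · sin φ₁ / sin φ₂ = 119 × sin 33° / sin 53°
V₂ = 119 × 0.5446/0.7986 = 81.2 km/h

81.2 km/h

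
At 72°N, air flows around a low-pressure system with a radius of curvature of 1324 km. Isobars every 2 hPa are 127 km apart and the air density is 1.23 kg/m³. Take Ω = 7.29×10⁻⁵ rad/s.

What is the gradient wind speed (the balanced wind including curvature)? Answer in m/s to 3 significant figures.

8.81 m/s

Coriolis parameter at 72°N:
f = 2Ω sin φ = 2 × 7.29×10⁻⁵ × sin 72° = 1.39×10⁻⁴ s⁻¹
Pressure gradient: |∂P/∂n| = 200 Pa / 127000 m = 1.57×10⁻³ Pa/m
Geostrophic speed: V_g = |∂P/∂n|/(fρ) = 1.57×10⁻³/(1.39×10⁻⁴ × 1.23) = 9.23 m/s
Around a low, centrifugal force acts outward with Coriolis, so pressure-gradient force balances both:
(1/ρ)|∂P/∂n| = fV + V²/R  →  V² + fR·V − fR·V_g = 0
With fR = 1.39×10⁻⁴ × 1324×10³ m = 184 m/s:
V = [−fR + √((fR)² + 4 fR V_g)]/2 = [−184 + √(184² + 4×184×9.23)]/2 = 8.81 m/s
Subgeostrophic (V < V_g = 9.23 m/s), as expected around a low.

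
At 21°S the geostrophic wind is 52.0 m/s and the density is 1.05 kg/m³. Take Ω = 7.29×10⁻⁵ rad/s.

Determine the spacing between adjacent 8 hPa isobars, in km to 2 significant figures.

Coriolis parameter at 21°S:
f = 2Ω sin φ = 2 × 7.29×10⁻⁵ × sin 21° = 5.23×10⁻⁵ s⁻¹
Geostrophic balance rearranged: |∂P/∂n| = f ρ V_g
|∂P/∂n| = 5.23×10⁻⁵ × 1.05 × 52.0 = 2.85×10⁻³ Pa/m
Isobar spacing: Δn = ΔP/|∂P/∂n| = 800 Pa / 2.85×10⁻³ Pa/m = 280421 m ≈ 280 km

280 km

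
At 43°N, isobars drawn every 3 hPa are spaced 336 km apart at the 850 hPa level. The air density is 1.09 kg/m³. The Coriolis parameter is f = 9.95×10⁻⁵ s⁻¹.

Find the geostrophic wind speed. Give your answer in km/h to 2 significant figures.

Pressure gradient: |∂P/∂n| = 300 Pa / 336000 m = 8.93×10⁻⁴ Pa/m
Geostrophic balance (pressure-gradient force = Coriolis force):
V_g = (1/(fρ)) |∂P/∂n| = 8.93×10⁻⁴ / (9.95×10⁻⁵ × 1.09) = 8.23 m/s
Converting: 8.23 m/s × 3.6 = 30 km/h

30 km/h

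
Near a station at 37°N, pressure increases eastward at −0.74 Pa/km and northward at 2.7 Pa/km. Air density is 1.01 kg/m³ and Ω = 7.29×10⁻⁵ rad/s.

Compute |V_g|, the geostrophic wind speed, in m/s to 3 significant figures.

31.6 m/s

Coriolis parameter at 37°N:
f = 2Ω sin φ = 2 × 7.29×10⁻⁵ × sin 37° = 8.77×10⁻⁵ s⁻¹
Component geostrophic relations (x east, y north):
u_g = −(1/(fρ)) ∂P/∂y,  v_g = (1/(fρ)) ∂P/∂x
u_g = −(2.7×10⁻³)/(8.77×10⁻⁵ × 1.01) = −30.5 m/s;  v_g = (−0.74×10⁻³)/(8.77×10⁻⁵ × 1.01) = −8.35 m/s
|V_g| = √(u_g² + v_g²) = 31.6 m/s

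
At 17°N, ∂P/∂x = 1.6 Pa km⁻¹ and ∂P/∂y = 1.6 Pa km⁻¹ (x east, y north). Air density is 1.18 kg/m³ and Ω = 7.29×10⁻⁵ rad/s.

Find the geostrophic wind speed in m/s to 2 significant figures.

Coriolis parameter at 17°N:
f = 2Ω sin φ = 2 × 7.29×10⁻⁵ × sin 17° = 4.26×10⁻⁵ s⁻¹
Component geostrophic relations (x east, y north):
u_g = −(1/(fρ)) ∂P/∂y,  v_g = (1/(fρ)) ∂P/∂x
u_g = −(1.6×10⁻³)/(4.26×10⁻⁵ × 1.18) = −31.8 m/s;  v_g = (1.6×10⁻³)/(4.26×10⁻⁵ × 1.18) = 31.8 m/s
|V_g| = √(u_g² + v_g²) = 45.0 m/s

45 m/s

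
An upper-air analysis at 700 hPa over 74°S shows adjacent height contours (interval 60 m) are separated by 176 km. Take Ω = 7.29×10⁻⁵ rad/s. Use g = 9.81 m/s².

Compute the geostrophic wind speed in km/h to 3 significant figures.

Coriolis parameter at 74°S:
f = 2Ω sin φ = 2 × 7.29×10⁻⁵ × sin 74° = 1.40×10⁻⁴ s⁻¹
Height gradient: |∂Z/∂n| = 60 m / 176000 m = 3.41×10⁻⁴
On a pressure surface, geostrophic balance gives V_g = (g/f)|∂Z/∂n|:
V_g = 9.81 × 3.41×10⁻⁴ / 1.40×10⁻⁴ = 23.9 m/s
Converting: 23.9 m/s × 3.6 = 85.9 km/h

85.9 km/h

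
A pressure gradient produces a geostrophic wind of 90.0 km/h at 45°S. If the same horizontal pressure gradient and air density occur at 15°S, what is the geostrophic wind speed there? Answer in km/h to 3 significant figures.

246 km/h

With the same pressure gradient and density, V_g ∝ 1/f ∝ 1/sin φ.
V₂ = V₁ · sin φ₁ / sin φ₂ = 90.0 × sin 45° / sin 15°
V₂ = 90.0 × 0.7071/0.2588 = 246 km/h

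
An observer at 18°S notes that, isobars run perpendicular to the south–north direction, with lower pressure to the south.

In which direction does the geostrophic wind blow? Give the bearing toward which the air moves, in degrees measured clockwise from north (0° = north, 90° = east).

The pressure-gradient force points toward the south (bearing 180°).
Geostrophic balance: in the Southern Hemisphere the Coriolis force deflects motion to the left, so the geostrophic wind blows 90° to the left of the pressure-gradient force (low pressure on the right).
Rotating 180° by 90° counterclockwise gives 090° — the wind blows toward the east.

090°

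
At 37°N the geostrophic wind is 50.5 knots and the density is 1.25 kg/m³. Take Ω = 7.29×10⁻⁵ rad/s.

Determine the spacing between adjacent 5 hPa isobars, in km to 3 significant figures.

175 km

Coriolis parameter at 37°N:
f = 2Ω sin φ = 2 × 7.29×10⁻⁵ × sin 37° = 8.77×10⁻⁵ s⁻¹
Wind speed in SI: 50.5 knots = 26.0 m/s
Geostrophic balance rearranged: |∂P/∂n| = f ρ V_g
|∂P/∂n| = 8.77×10⁻⁵ × 1.25 × 26.0 = 2.85×10⁻³ Pa/m
Isobar spacing: Δn = ΔP/|∂P/∂n| = 500 Pa / 2.85×10⁻³ Pa/m = 175473 m ≈ 175 km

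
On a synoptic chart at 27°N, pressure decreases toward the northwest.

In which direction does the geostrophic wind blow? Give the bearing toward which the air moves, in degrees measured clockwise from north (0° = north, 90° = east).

045°

The pressure-gradient force points toward the northwest (bearing 315°).
Geostrophic balance: in the Northern Hemisphere the Coriolis force deflects motion to the right, so the geostrophic wind blows 90° to the right of the pressure-gradient force (low pressure on the left).
Rotating 315° by 90° clockwise gives 045° — the wind blows toward the northeast.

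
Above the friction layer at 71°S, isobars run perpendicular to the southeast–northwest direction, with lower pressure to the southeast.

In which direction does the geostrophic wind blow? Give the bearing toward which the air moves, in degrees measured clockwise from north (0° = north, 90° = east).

The pressure-gradient force points toward the southeast (bearing 135°).
Geostrophic balance: in the Southern Hemisphere the Coriolis force deflects motion to the left, so the geostrophic wind blows 90° to the left of the pressure-gradient force (low pressure on the right).
Rotating 135° by 90° counterclockwise gives 045° — the wind blows toward the northeast.

045°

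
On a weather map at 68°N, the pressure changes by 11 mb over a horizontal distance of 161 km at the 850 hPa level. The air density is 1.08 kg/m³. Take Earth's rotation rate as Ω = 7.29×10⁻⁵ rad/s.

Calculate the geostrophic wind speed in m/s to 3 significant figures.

Coriolis parameter at 68°N:
f = 2Ω sin φ = 2 × 7.29×10⁻⁵ × sin 68° = 1.35×10⁻⁴ s⁻¹
Pressure gradient: |∂P/∂n| = 1100 Pa / 161000 m = 6.83×10⁻³ Pa/m
Geostrophic balance (pressure-gradient force = Coriolis force):
V_g = (1/(fρ)) |∂P/∂n| = 6.83×10⁻³ / (1.35×10⁻⁴ × 1.08) = 46.8 m/s

46.8 m/s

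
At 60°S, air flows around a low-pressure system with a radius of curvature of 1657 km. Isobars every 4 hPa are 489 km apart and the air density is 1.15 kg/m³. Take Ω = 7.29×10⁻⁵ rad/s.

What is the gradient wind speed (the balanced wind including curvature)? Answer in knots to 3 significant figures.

Coriolis parameter at 60°S:
f = 2Ω sin φ = 2 × 7.29×10⁻⁵ × sin 60° = 1.26×10⁻⁴ s⁻¹
Pressure gradient: |∂P/∂n| = 400 Pa / 489000 m = 8.18×10⁻⁴ Pa/m
Geostrophic speed: V_g = |∂P/∂n|/(fρ) = 8.18×10⁻⁴/(1.26×10⁻⁴ × 1.15) = 5.63 m/s
Around a low, centrifugal force acts outward with Coriolis, so pressure-gradient force balances both:
(1/ρ)|∂P/∂n| = fV + V²/R  →  V² + fR·V − fR·V_g = 0
With fR = 1.26×10⁻⁴ × 1657×10³ m = 209 m/s:
V = [−fR + √((fR)² + 4 fR V_g)]/2 = [−209 + √(209² + 4×209×5.63)]/2 = 5.49 m/s
Subgeostrophic (V < V_g = 5.63 m/s), as expected around a low.
Converting: 5.49 m/s × 1.944 = 10.7 knots

10.7 knots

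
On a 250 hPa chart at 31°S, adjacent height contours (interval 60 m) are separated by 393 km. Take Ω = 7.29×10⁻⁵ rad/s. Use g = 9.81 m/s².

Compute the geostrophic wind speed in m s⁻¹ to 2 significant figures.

Coriolis parameter at 31°S:
f = 2Ω sin φ = 2 × 7.29×10⁻⁵ × sin 31° = 7.51×10⁻⁵ s⁻¹
Height gradient: |∂Z/∂n| = 60 m / 393000 m = 1.53×10⁻⁴
On a pressure surface, geostrophic balance gives V_g = (g/f)|∂Z/∂n|:
V_g = 9.81 × 1.53×10⁻⁴ / 7.51×10⁻⁵ = 19.9 m/s

20 m s⁻¹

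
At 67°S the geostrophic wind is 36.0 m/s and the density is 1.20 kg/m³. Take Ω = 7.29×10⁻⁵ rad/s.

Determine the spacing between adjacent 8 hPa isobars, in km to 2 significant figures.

140 km

Coriolis parameter at 67°S:
f = 2Ω sin φ = 2 × 7.29×10⁻⁵ × sin 67° = 1.34×10⁻⁴ s⁻¹
Geostrophic balance rearranged: |∂P/∂n| = f ρ V_g
|∂P/∂n| = 1.34×10⁻⁴ × 1.20 × 36.0 = 5.80×10⁻³ Pa/m
Isobar spacing: Δn = ΔP/|∂P/∂n| = 800 Pa / 5.80×10⁻³ Pa/m = 137982 m ≈ 140 km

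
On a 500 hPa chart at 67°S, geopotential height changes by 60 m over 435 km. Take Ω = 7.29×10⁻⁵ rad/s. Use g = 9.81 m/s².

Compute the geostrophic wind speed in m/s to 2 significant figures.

10 m/s

Coriolis parameter at 67°S:
f = 2Ω sin φ = 2 × 7.29×10⁻⁵ × sin 67° = 1.34×10⁻⁴ s⁻¹
Height gradient: |∂Z/∂n| = 60 m / 435000 m = 1.38×10⁻⁴
On a pressure surface, geostrophic balance gives V_g = (g/f)|∂Z/∂n|:
V_g = 9.81 × 1.38×10⁻⁴ / 1.34×10⁻⁴ = 10.1 m/s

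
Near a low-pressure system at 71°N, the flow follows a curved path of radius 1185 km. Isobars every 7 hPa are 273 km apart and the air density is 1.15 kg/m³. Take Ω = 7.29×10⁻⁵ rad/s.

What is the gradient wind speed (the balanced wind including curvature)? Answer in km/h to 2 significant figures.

53 km/h

Coriolis parameter at 71°N:
f = 2Ω sin φ = 2 × 7.29×10⁻⁵ × sin 71° = 1.38×10⁻⁴ s⁻¹
Pressure gradient: |∂P/∂n| = 700 Pa / 273000 m = 2.56×10⁻³ Pa/m
Geostrophic speed: V_g = |∂P/∂n|/(fρ) = 2.56×10⁻³/(1.38×10⁻⁴ × 1.15) = 16.2 m/s
Around a low, centrifugal force acts outward with Coriolis, so pressure-gradient force balances both:
(1/ρ)|∂P/∂n| = fV + V²/R  →  V² + fR·V − fR·V_g = 0
With fR = 1.38×10⁻⁴ × 1185×10³ m = 163 m/s:
V = [−fR + √((fR)² + 4 fR V_g)]/2 = [−163 + √(163² + 4×163×16.2)]/2 = 14.8 m/s
Subgeostrophic (V < V_g = 16.2 m/s), as expected around a low.
Converting: 14.8 m/s × 3.6 = 53 km/h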